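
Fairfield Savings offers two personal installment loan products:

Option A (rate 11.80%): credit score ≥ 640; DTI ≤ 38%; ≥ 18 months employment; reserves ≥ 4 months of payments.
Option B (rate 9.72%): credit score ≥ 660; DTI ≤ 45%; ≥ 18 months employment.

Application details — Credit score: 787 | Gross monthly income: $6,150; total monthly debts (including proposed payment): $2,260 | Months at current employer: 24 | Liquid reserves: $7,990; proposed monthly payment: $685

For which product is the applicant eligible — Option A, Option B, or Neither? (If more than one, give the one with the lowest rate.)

Option B

DTI = 2,260/6,150 = 36.7%.
Reserves = 7,990/685 = 11.7 months.
Option A: score 787 ≥ 640; DTI 36.7% ≤ 38%; employment 24 ≥ 18 mo; reserves 11.7 ≥ 4 mo → qualifies.
Option B: score 787 ≥ 660; DTI 36.7% ≤ 45%; employment 24 ≥ 18 mo → qualifies.
Qualifying: Option A, Option B. Lowest rate is 9.72% → Option B.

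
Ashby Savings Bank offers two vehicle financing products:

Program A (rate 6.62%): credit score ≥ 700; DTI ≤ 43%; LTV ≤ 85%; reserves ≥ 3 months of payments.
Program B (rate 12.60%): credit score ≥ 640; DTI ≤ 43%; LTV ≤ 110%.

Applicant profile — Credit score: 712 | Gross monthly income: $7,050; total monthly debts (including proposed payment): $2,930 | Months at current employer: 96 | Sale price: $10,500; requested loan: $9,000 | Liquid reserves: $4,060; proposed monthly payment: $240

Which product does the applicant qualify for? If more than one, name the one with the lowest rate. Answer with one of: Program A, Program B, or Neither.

DTI = 2,930/7,050 = 41.6%.
LTV = 9,000/10,500 = 85.7%.
Reserves = 4,060/240 = 16.9 months.
Program A: score 712 ≥ 700; DTI 41.6% ≤ 43%; LTV 85.7% > 85%; reserves 16.9 ≥ 3 mo → does not qualify.
Program B: score 712 ≥ 640; DTI 41.6% ≤ 43%; LTV 85.7% ≤ 110% → qualifies.

Program B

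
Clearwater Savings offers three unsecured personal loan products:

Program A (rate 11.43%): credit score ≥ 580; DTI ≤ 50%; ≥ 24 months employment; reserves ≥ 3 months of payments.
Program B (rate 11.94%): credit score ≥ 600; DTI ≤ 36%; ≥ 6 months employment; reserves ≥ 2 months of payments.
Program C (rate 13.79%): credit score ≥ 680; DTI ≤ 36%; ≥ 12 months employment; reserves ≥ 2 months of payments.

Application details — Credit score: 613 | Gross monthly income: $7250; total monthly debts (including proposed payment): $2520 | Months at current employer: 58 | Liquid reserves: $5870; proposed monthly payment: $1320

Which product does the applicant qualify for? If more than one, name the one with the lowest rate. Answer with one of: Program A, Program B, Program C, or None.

Program A

DTI = 2,520/7,250 = 34.8%.
Reserves = 5,870/1,320 = 4.4 months.
Program A: score 613 ≥ 580; DTI 34.8% ≤ 50%; employment 58 ≥ 24 mo; reserves 4.4 ≥ 3 mo → qualifies.
Program B: score 613 ≥ 600; DTI 34.8% ≤ 36%; employment 58 ≥ 6 mo; reserves 4.4 ≥ 2 mo → qualifies.
Program C: score 613 < 680; DTI 34.8% ≤ 36%; employment 58 ≥ 12 mo; reserves 4.4 ≥ 2 mo → does not qualify.
Qualifying: Program A, Program B. Lowest rate is 11.43% → Program A.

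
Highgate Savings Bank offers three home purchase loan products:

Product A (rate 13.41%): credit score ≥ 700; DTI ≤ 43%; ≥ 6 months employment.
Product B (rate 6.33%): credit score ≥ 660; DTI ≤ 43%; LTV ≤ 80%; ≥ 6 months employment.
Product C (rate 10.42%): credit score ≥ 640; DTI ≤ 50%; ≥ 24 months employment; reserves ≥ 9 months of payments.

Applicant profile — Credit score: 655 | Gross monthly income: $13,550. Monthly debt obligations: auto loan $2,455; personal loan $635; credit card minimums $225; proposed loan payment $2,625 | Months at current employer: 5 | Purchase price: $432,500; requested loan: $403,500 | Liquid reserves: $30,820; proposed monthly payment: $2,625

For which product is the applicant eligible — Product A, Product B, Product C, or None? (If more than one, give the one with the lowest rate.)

None

Total debts = (2,455 + 635 + 225 + 2,625) = 5,940; DTI = 5,940/13,550 = 43.8%.
LTV = 403,500/432,500 = 93.3%.
Reserves = 30,820/2,625 = 11.7 months.
Product A: score 655 < 700; DTI 43.8% > 43%; employment 5 < 6 mo → does not qualify.
Product B: score 655 < 660; DTI 43.8% > 43%; LTV 93.3% > 80%; employment 5 < 6 mo → does not qualify.
Product C: score 655 ≥ 640; DTI 43.8% ≤ 50%; employment 5 < 24 mo; reserves 11.7 ≥ 9 mo → does not qualify.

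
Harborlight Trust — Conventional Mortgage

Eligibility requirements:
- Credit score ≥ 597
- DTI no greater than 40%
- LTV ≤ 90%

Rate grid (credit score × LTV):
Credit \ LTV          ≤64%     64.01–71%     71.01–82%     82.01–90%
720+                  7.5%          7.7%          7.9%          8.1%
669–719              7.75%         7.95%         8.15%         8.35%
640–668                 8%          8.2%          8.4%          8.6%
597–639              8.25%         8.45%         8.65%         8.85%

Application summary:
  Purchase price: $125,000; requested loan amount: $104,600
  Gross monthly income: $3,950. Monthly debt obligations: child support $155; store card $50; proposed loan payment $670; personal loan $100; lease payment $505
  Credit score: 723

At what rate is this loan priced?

Credit score 723 ≥ 597; Total monthly debts = (155 + 50 + 670 + 100 + 505) = 1,480. Debt-to-income = 1,480/3,950 = 37.5% — meets 40% limit
LTV: 104,600 ÷ 125,000 = 83.7%, within 90% cap
Score 723 is in the 720+ band; LTV 83.7% is in the 82.01–90% band → 8.1%.

8.1%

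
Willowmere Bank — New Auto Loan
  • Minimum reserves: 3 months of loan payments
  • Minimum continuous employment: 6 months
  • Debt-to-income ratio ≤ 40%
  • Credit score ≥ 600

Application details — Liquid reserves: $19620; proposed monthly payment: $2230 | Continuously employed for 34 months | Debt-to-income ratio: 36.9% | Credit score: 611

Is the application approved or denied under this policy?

Approved

Reserves: 19,620 ÷ 2,230 = 8.8 months (meets 3-month minimum)
Employment 34 ≥ 6 months
Debt-to-income 36.9% vs 40% cap — pass
Credit score 611 ≥ 600 (meets)
All criteria satisfied.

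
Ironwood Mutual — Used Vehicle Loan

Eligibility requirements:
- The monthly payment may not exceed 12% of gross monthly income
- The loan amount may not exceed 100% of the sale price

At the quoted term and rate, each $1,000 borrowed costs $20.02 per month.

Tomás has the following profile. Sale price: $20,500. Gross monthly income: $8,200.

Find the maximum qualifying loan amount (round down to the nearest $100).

$20,500

Payment cap: 12% × $8,200 = $984/month.
At $20.02 per $1,000, that supports 984/20.02 × 1,000 ≈ $49,150 → $49,100.
LTV cap: 100% × $20,500 = $20,500 → $20,500.
Binding constraint: loan-to-value.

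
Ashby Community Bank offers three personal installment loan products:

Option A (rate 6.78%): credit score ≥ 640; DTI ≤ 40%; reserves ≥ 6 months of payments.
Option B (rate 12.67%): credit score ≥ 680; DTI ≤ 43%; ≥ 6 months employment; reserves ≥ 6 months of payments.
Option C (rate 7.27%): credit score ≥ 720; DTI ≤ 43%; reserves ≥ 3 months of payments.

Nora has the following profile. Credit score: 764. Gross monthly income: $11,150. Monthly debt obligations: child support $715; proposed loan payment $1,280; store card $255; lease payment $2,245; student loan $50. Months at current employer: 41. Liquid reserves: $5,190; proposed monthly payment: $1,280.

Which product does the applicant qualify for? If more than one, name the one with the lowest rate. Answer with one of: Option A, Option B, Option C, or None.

Total debts = (715 + 1,280 + 255 + 2,245 + 50) = 4,545; DTI = 4,545/11,150 = 40.8%.
Reserves = 5,190/1,280 = 4.1 months.
Option A: score 764 ≥ 640; DTI 40.8% > 40%; reserves 4.1 < 6 mo → does not qualify.
Option B: score 764 ≥ 680; DTI 40.8% ≤ 43%; employment 41 ≥ 6 mo; reserves 4.1 < 6 mo → does not qualify.
Option C: score 764 ≥ 720; DTI 40.8% ≤ 43%; reserves 4.1 ≥ 3 mo → qualifies.

Option C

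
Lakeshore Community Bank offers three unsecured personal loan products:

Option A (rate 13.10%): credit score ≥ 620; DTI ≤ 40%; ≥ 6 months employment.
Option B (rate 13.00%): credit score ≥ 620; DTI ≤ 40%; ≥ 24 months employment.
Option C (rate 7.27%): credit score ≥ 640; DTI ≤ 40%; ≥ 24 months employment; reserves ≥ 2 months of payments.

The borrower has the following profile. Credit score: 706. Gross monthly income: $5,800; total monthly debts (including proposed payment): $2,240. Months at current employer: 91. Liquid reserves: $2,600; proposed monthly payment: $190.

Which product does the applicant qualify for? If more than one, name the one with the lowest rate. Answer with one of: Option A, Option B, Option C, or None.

DTI = 2,240/5,800 = 38.6%.
Reserves = 2,600/190 = 13.7 months.
Option A: score 706 ≥ 620; DTI 38.6% ≤ 40%; employment 91 ≥ 6 mo → qualifies.
Option B: score 706 ≥ 620; DTI 38.6% ≤ 40%; employment 91 ≥ 24 mo → qualifies.
Option C: score 706 ≥ 640; DTI 38.6% ≤ 40%; employment 91 ≥ 24 mo; reserves 13.7 ≥ 2 mo → qualifies.
Qualifying: Option A, Option B, Option C. Lowest rate is 7.27% → Option C.

Option C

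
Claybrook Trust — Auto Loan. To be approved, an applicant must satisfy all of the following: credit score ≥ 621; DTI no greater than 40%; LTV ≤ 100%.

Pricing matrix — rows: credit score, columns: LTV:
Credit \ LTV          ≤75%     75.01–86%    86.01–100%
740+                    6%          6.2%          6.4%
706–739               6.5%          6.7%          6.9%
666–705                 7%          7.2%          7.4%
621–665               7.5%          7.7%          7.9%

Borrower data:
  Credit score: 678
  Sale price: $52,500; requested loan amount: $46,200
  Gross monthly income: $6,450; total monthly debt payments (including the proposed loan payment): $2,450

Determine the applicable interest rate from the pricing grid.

7.4%

Credit score 678 ≥ 621; DTI = 2,450/6,450 = 38% ≤ 40%
LTV: 46,200 ÷ 52,500 = 88%, within 100% cap
Score 678 is in the 666–705 band; LTV 88% is in the 86.01–100% band → 7.4%.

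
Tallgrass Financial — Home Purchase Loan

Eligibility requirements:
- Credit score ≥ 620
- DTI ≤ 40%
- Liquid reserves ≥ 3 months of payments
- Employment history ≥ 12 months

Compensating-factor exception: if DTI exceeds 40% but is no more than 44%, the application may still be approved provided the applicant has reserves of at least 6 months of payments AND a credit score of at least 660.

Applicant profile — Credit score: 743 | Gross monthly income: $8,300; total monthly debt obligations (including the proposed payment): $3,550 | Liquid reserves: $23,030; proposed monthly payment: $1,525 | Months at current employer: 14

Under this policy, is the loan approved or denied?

Credit score 743 ≥ 620 (meets base)
DTI = 3,550/8,300 = 42.8% > 40% — standard DTI limit exceeded.
Liquid reserves cover 23,030/1,525 = 15.1 months — ≥ 3 required
Employment 14 ≥ 12 months
DTI 42.8% is within the 40%–44% exception band; checking compensating factors.
Override check — reserves: 15.1 mo (ok); score: 743 (ok).
Both compensating conditions met → exception applies.

Approved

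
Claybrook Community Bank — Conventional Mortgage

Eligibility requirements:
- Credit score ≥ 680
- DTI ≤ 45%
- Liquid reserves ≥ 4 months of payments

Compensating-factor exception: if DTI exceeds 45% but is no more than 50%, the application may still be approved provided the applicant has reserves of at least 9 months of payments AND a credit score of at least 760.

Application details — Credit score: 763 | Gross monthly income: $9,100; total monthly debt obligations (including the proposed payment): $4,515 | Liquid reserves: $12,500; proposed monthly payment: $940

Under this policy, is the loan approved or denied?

Approved

Credit score 763 ≥ 680 (meets base)
DTI: 4,515 ÷ 9,100 = 49.6%, over the 45% base limit.
Reserves = 12,500/940 = 13.3 months ≥ 4
DTI 49.6% is within the 45%–50% exception band; checking compensating factors.
Reserves 13.3 ≥ 9 months; credit score 763 ≥ 760.
Both compensating conditions met → exception applies.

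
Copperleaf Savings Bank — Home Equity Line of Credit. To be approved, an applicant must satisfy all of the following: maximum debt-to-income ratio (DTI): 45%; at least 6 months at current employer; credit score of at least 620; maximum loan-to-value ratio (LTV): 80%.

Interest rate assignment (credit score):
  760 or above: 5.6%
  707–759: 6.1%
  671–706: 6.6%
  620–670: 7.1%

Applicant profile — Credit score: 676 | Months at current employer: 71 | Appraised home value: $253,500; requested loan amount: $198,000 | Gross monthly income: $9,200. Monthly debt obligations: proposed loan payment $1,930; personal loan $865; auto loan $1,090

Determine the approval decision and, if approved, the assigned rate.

Credit score 676 ≥ 620 (meets minimum)
Employment 71 ≥ 6 months
Loan-to-value = 198,000/253,500 = 78.1% — pass (80% max)
Total monthly debts = (1,930 + 865 + 1,090) = 3,885. DTI = 3,885/9,200 = 42.2% ≤ 45%
All requirements met. Score 676 falls in the 671–706 tier → 6.6%.

Approved at 6.6%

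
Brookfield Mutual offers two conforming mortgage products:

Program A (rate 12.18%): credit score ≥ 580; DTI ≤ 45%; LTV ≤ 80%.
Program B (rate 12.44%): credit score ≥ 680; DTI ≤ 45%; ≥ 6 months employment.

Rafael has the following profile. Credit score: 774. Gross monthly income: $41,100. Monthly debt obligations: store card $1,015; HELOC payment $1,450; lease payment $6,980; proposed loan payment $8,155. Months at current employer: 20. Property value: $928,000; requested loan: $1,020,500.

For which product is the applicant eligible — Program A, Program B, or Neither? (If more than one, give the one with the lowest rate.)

Program B

Total debts = (1,015 + 1,450 + 6,980 + 8,155) = 17,600; DTI = 17,600/41,100 = 42.8%.
LTV = 1,020,500/928,000 = 110%.
Program A: score 774 ≥ 580; DTI 42.8% ≤ 45%; LTV 110% > 80% → does not qualify.
Program B: score 774 ≥ 680; DTI 42.8% ≤ 45%; employment 20 ≥ 6 mo → qualifies.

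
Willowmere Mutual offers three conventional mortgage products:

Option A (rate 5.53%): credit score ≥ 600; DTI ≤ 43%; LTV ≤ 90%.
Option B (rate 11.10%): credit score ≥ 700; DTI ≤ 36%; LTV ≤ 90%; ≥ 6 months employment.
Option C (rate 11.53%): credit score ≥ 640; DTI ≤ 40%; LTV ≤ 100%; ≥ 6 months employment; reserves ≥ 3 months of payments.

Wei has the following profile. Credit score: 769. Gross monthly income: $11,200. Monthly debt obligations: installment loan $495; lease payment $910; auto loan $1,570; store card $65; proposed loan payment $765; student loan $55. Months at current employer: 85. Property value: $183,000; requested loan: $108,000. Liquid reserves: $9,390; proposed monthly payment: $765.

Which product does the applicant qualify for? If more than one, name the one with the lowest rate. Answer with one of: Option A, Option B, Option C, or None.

Option A

Total debts = (495 + 910 + 1,570 + 65 + 765 + 55) = 3,860; DTI = 3,860/11,200 = 34.5%.
LTV = 108,000/183,000 = 59%.
Reserves = 9,390/765 = 12.3 months.
Option A: score 769 ≥ 600; DTI 34.5% ≤ 43%; LTV 59% ≤ 90% → qualifies.
Option B: score 769 ≥ 700; DTI 34.5% ≤ 36%; LTV 59% ≤ 90%; employment 85 ≥ 6 mo → qualifies.
Option C: score 769 ≥ 640; DTI 34.5% ≤ 40%; LTV 59% ≤ 100%; employment 85 ≥ 6 mo; reserves 12.3 ≥ 3 mo → qualifies.
Qualifying: Option A, Option B, Option C. Lowest rate is 5.53% → Option A.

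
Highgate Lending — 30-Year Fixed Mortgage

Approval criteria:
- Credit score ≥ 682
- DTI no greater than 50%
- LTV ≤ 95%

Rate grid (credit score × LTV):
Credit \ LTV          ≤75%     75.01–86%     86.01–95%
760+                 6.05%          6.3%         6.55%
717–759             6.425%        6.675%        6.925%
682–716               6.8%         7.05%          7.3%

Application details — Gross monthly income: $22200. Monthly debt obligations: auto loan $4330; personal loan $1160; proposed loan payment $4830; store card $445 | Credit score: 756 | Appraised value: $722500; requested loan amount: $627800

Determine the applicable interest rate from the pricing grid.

Credit score 756 ≥ 682; Total monthly debts = (4,330 + 1,160 + 4,830 + 445) = 10,765. DTI: 10,765 ÷ 22,200 = 48.5%, within the 50% cap
LTV: 627,800 ÷ 722,500 = 86.9%, within 95% cap
Row: 756 falls in 717–759. Column: 86.9% falls in 86.01–95%. Rate = 6.925%.

6.925%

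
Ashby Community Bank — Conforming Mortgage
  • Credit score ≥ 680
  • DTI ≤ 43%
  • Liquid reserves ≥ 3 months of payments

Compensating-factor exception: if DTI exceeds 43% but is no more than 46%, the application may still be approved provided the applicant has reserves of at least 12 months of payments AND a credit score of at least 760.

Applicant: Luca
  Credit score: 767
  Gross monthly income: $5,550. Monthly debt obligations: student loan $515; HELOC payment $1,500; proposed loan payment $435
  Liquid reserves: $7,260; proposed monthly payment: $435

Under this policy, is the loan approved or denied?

Credit score 767 ≥ 680 (meets base)
Total debts = (515 + 1,500 + 435) = 2,450. DTI = 2,450/5,550 = 44.1% > 43% — standard DTI limit exceeded.
Liquid reserves cover 7,260/435 = 16.7 months — ≥ 3 required
DTI 44.1% is within the 43%–46% exception band; checking compensating factors.
Override check — reserves: 16.7 mo (ok); score: 767 (ok).
Both override conditions satisfied; DTI exception granted.

Approved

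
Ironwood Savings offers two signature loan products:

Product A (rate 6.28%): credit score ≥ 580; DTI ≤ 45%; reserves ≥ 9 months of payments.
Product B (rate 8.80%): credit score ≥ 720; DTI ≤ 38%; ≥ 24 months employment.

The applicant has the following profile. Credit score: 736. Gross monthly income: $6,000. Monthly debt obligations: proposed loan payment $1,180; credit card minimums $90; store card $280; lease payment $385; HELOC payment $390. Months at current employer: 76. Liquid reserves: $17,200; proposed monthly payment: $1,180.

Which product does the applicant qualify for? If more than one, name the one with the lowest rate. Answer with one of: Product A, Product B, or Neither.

Product A

Total debts = (1,180 + 90 + 280 + 385 + 390) = 2,325; DTI = 2,325/6,000 = 38.8%.
Reserves = 17,200/1,180 = 14.6 months.
Product A: score 736 ≥ 580; DTI 38.8% ≤ 45%; reserves 14.6 ≥ 9 mo → qualifies.
Product B: score 736 ≥ 720; DTI 38.8% > 38%; employment 76 ≥ 24 mo → does not qualify.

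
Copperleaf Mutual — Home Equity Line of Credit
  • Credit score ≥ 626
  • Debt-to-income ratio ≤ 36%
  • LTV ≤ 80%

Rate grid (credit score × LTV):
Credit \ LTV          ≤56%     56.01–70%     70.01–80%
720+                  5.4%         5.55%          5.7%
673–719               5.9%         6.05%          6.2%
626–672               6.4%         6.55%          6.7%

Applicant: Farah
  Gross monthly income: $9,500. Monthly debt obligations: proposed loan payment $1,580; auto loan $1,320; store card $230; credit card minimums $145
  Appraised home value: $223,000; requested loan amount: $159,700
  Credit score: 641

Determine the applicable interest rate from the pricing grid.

6.7%

Credit score 641 ≥ 626; Total monthly debts = (1,580 + 1,320 + 230 + 145) = 3,275. DTI: 3,275 ÷ 9,500 = 34.5%, within the 36% cap
LTV = 159,700/223,000 = 71.6% ≤ 80%
Credit 641 → row 626–672; LTV 71.6% → column 70.01–80%. Grid cell → 6.7%.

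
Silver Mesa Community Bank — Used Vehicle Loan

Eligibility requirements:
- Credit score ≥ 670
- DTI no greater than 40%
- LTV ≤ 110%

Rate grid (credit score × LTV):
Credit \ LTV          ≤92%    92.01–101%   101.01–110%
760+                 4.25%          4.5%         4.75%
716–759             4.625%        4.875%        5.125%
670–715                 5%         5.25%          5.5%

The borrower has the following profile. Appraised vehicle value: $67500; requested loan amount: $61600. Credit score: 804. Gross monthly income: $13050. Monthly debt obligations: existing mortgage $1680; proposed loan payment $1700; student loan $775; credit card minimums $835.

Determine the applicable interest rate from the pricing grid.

Credit score 804 ≥ 670; Total monthly debts = (1,680 + 1,700 + 775 + 835) = 4,990. DTI = 4,990/13,050 = 38.2% ≤ 40%
LTV: 61,600 ÷ 67,500 = 91.3%, within 110% cap
Credit 804 → row 760+; LTV 91.3% → column ≤92%. Grid cell → 4.25%.

4.25%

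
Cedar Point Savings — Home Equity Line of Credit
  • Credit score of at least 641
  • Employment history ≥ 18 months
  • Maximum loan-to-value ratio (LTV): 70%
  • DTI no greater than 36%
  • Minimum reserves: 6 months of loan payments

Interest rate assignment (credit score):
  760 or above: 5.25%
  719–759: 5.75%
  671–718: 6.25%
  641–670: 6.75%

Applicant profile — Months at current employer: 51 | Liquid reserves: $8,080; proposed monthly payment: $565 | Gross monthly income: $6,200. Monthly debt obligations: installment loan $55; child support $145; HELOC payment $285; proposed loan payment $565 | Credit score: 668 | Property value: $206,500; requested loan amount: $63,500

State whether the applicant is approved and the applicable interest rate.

Approved at 6.75%

Credit score 668 ≥ 641 (meets minimum)
Employment 51 ≥ 18 months
Reserves = 8,080/565 = 14.3 months ≥ 6
Total monthly debts = (55 + 145 + 285 + 565) = 1,050. DTI: 1,050 ÷ 6,200 = 16.9%, within the 36% cap
Loan-to-value = 63,500/206,500 = 30.8% — pass (70% max)
All requirements met. Score 668 falls in the 641–670 tier → 6.75%.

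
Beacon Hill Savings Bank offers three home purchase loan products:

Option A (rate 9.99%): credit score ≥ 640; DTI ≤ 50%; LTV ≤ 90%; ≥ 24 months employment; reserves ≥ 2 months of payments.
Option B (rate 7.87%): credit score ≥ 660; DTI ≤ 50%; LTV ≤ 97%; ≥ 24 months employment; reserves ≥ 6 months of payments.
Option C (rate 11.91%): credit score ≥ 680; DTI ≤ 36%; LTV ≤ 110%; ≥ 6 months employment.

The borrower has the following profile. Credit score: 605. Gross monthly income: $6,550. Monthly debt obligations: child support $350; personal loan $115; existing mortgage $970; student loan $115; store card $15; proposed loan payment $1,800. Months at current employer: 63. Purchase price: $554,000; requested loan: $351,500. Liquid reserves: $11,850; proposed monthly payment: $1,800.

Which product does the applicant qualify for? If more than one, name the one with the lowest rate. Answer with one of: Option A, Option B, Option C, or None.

Total debts = (350 + 115 + 970 + 115 + 15 + 1,800) = 3,365; DTI = 3,365/6,550 = 51.4%.
LTV = 351,500/554,000 = 63.4%.
Reserves = 11,850/1,800 = 6.6 months.
Option A: score 605 < 640; DTI 51.4% > 50%; LTV 63.4% ≤ 90%; employment 63 ≥ 24 mo; reserves 6.6 ≥ 2 mo → does not qualify.
Option B: score 605 < 660; DTI 51.4% > 50%; LTV 63.4% ≤ 97%; employment 63 ≥ 24 mo; reserves 6.6 ≥ 6 mo → does not qualify.
Option C: score 605 < 680; DTI 51.4% > 36%; LTV 63.4% ≤ 110%; employment 63 ≥ 6 mo → does not qualify.

None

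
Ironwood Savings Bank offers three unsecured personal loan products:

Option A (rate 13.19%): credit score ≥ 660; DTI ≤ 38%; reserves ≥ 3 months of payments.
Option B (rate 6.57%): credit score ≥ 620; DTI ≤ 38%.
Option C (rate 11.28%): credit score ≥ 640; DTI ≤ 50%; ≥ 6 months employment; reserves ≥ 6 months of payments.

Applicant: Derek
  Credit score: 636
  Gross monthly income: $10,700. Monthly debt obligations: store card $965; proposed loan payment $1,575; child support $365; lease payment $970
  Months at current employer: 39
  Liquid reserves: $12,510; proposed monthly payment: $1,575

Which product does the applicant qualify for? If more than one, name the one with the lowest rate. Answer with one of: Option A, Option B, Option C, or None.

Total debts = (965 + 1,575 + 365 + 970) = 3,875; DTI = 3,875/10,700 = 36.2%.
Reserves = 12,510/1,575 = 7.9 months.
Option A: score 636 < 660; DTI 36.2% ≤ 38%; reserves 7.9 ≥ 3 mo → does not qualify.
Option B: score 636 ≥ 620; DTI 36.2% ≤ 38% → qualifies.
Option C: score 636 < 640; DTI 36.2% ≤ 50%; employment 39 ≥ 6 mo; reserves 7.9 ≥ 6 mo → does not qualify.

Option B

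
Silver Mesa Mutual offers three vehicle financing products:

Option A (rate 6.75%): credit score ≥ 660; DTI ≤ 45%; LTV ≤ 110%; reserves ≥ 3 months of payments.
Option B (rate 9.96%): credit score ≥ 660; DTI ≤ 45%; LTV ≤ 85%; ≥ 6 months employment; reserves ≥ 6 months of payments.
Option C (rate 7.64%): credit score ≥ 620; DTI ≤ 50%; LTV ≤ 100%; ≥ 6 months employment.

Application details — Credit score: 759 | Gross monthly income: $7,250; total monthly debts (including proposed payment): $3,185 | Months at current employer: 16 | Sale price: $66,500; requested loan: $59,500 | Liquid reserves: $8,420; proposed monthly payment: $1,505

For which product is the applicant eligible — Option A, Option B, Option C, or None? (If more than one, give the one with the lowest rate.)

DTI = 3,185/7,250 = 43.9%.
LTV = 59,500/66,500 = 89.5%.
Reserves = 8,420/1,505 = 5.6 months.
Option A: score 759 ≥ 660; DTI 43.9% ≤ 45%; LTV 89.5% ≤ 110%; reserves 5.6 ≥ 3 mo → qualifies.
Option B: score 759 ≥ 660; DTI 43.9% ≤ 45%; LTV 89.5% > 85%; employment 16 ≥ 6 mo; reserves 5.6 < 6 mo → does not qualify.
Option C: score 759 ≥ 620; DTI 43.9% ≤ 50%; LTV 89.5% ≤ 100%; employment 16 ≥ 6 mo → qualifies.
Qualifying: Option A, Option C. Lowest rate is 6.75% → Option A.

Option A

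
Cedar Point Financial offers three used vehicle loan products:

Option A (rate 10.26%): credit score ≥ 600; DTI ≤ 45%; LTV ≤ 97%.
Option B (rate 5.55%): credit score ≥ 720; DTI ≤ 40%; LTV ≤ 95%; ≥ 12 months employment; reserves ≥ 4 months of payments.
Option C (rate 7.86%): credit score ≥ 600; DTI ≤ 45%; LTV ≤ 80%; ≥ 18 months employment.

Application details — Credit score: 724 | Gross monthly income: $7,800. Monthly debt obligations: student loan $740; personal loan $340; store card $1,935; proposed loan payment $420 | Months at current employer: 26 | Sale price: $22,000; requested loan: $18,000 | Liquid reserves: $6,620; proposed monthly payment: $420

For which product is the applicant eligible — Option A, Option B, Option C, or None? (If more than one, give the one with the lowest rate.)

Option A

Total debts = (740 + 340 + 1,935 + 420) = 3,435; DTI = 3,435/7,800 = 44%.
LTV = 18,000/22,000 = 81.8%.
Reserves = 6,620/420 = 15.8 months.
Option A: score 724 ≥ 600; DTI 44% ≤ 45%; LTV 81.8% ≤ 97% → qualifies.
Option B: score 724 ≥ 720; DTI 44% > 40%; LTV 81.8% ≤ 95%; employment 26 ≥ 12 mo; reserves 15.8 ≥ 4 mo → does not qualify.
Option C: score 724 ≥ 600; DTI 44% ≤ 45%; LTV 81.8% > 80%; employment 26 ≥ 18 mo → does not qualify.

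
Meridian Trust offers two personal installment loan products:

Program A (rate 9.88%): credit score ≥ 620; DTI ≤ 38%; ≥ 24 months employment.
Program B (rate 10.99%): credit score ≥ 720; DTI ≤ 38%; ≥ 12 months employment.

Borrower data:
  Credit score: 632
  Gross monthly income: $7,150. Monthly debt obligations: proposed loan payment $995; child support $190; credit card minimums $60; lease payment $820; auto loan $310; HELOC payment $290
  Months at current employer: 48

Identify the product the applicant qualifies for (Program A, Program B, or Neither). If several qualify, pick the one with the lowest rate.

Program A

Total debts = (995 + 190 + 60 + 820 + 310 + 290) = 2,665; DTI = 2,665/7,150 = 37.3%.
Program A: score 632 ≥ 620; DTI 37.3% ≤ 38%; employment 48 ≥ 24 mo → qualifies.
Program B: score 632 < 720; DTI 37.3% ≤ 38%; employment 48 ≥ 12 mo → does not qualify.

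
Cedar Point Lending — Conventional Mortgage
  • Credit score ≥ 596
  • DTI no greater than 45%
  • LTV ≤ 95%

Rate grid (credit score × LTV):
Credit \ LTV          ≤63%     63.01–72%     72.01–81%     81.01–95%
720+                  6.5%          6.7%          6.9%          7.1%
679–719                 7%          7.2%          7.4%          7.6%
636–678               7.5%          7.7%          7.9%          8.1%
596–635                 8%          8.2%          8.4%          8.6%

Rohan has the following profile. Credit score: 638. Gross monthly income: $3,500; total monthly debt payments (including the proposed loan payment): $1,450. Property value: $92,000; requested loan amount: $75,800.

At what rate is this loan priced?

8.1%

Credit score 638 ≥ 596; DTI = 1,450/3,500 = 41.4% ≤ 45%
Loan-to-value = 75,800/92,000 = 82.4% — pass (95% max)
Credit 638 → row 636–678; LTV 82.4% → column 81.01–95%. Grid cell → 8.1%.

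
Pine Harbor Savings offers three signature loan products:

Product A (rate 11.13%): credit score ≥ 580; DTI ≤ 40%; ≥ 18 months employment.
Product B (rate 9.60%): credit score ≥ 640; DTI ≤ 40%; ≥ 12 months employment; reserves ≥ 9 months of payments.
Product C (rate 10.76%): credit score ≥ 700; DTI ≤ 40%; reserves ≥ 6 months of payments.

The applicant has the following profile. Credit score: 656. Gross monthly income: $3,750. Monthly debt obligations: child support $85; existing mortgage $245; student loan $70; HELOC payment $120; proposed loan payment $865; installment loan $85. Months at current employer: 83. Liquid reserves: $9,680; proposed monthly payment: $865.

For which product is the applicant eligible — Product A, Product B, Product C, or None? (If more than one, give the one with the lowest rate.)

Total debts = (85 + 245 + 70 + 120 + 865 + 85) = 1,470; DTI = 1,470/3,750 = 39.2%.
Reserves = 9,680/865 = 11.2 months.
Product A: score 656 ≥ 580; DTI 39.2% ≤ 40%; employment 83 ≥ 18 mo → qualifies.
Product B: score 656 ≥ 640; DTI 39.2% ≤ 40%; employment 83 ≥ 12 mo; reserves 11.2 ≥ 9 mo → qualifies.
Product C: score 656 < 700; DTI 39.2% ≤ 40%; reserves 11.2 ≥ 6 mo → does not qualify.
Qualifying: Product A, Product B. Lowest rate is 9.60% → Product B.

Product B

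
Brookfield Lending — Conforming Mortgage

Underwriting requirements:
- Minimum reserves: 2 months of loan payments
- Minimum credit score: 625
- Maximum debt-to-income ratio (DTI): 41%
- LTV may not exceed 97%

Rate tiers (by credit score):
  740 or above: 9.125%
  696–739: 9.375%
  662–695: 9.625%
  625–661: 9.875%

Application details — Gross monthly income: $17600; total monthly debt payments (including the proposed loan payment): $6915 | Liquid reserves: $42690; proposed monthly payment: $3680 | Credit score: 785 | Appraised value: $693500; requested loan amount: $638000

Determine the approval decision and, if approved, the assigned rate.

Approved at 9.125%

Credit score 785 ≥ 625 (meets minimum)
Reserves: 42,690 ÷ 3,680 = 11.6 months (meets 2-month minimum)
LTV: 638,000 ÷ 693,500 = 92%, within 97% cap
Debt-to-income = 6,915/17,600 = 39.3% — meets 41% limit
All requirements met. Score 785 falls in the 740 or above tier → 9.125%.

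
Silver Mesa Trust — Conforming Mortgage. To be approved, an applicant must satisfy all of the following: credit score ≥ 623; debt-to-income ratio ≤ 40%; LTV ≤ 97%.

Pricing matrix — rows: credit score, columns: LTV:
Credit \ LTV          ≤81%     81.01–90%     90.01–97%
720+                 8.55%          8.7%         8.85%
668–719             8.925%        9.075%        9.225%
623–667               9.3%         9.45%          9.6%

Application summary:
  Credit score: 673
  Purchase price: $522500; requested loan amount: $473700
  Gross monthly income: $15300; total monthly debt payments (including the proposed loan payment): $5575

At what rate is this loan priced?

9.225%

Credit score 673 ≥ 623; DTI: 5,575 ÷ 15,300 = 36.4%, within the 40% cap
LTV: 473,700 ÷ 522,500 = 90.7%, within 97% cap
Row: 673 falls in 668–719. Column: 90.7% falls in 90.01–97%. Rate = 9.225%.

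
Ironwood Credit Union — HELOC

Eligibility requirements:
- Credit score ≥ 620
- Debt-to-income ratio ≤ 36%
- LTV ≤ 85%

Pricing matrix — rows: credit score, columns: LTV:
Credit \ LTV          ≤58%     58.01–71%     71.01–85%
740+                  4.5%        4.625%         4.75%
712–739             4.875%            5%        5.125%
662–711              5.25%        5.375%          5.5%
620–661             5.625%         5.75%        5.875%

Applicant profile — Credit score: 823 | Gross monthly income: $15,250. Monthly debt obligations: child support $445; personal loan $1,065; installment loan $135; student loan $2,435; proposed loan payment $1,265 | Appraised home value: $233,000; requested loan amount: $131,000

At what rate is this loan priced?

Credit score 823 ≥ 620; Total monthly debts = (445 + 1,065 + 135 + 2,435 + 1,265) = 5,345. DTI: 5,345 ÷ 15,250 = 35%, within the 36% cap
Loan-to-value = 131,000/233,000 = 56.2% — pass (85% max)
Score 823 is in the 740+ band; LTV 56.2% is in the ≤58% band → 4.5%.

4.5%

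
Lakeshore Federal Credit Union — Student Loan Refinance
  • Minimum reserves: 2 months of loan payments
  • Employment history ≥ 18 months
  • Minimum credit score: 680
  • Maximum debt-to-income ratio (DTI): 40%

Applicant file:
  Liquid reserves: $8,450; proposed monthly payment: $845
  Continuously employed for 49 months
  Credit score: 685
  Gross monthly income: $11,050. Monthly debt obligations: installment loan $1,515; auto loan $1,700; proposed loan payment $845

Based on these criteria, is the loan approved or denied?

Reserves = 8,450/845 = 10.0 months ≥ 2
Employment 49 ≥ 18 months
Credit score 685 ≥ 680 (meets)
Total monthly debts = (1,515 + 1,700 + 845) = 4,060. DTI: 4,060 ÷ 11,050 = 36.7%, within the 40% cap
All criteria satisfied.

Approved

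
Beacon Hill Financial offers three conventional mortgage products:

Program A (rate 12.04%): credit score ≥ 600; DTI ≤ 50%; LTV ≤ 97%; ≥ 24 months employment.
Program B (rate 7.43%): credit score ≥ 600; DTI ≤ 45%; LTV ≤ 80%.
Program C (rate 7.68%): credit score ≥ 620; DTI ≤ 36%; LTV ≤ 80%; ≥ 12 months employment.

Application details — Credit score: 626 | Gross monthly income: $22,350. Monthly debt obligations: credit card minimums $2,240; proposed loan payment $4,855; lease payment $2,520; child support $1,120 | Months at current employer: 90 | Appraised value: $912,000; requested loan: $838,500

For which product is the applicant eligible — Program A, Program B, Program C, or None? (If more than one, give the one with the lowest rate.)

Total debts = (2,240 + 4,855 + 2,520 + 1,120) = 10,735; DTI = 10,735/22,350 = 48%.
LTV = 838,500/912,000 = 91.9%.
Program A: score 626 ≥ 600; DTI 48% ≤ 50%; LTV 91.9% ≤ 97%; employment 90 ≥ 24 mo → qualifies.
Program B: score 626 ≥ 600; DTI 48% > 45%; LTV 91.9% > 80% → does not qualify.
Program C: score 626 ≥ 620; DTI 48% > 36%; LTV 91.9% > 80%; employment 90 ≥ 12 mo → does not qualify.

Program A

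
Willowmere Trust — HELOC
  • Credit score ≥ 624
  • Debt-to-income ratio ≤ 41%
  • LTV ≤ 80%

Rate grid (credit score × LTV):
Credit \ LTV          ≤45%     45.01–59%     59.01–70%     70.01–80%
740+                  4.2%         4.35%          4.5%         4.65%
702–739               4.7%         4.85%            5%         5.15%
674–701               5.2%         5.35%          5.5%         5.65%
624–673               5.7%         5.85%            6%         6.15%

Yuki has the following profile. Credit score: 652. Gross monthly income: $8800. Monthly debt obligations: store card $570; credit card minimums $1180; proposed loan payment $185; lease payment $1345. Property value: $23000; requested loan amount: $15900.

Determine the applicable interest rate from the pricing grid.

6%

Credit score 652 ≥ 624; Total monthly debts = (570 + 1,180 + 185 + 1,345) = 3,280. DTI: 3,280 ÷ 8,800 = 37.3%, within the 41% cap
Loan-to-value = 15,900/23,000 = 69.1% — pass (80% max)
Credit 652 → row 624–673; LTV 69.1% → column 59.01–70%. Grid cell → 6%.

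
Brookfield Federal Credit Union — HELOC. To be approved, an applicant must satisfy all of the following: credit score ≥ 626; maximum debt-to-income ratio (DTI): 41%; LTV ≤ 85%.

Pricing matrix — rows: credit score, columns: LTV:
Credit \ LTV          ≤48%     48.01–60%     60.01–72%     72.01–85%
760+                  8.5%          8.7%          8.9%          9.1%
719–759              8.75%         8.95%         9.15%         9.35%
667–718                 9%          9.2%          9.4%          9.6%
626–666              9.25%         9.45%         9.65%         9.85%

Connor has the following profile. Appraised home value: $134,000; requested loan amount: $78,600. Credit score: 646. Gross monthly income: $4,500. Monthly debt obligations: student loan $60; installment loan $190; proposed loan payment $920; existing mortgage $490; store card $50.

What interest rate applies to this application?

9.45%

Credit score 646 ≥ 626; Total monthly debts = (60 + 190 + 920 + 490 + 50) = 1,710. Debt-to-income = 1,710/4,500 = 38% — meets 41% limit
LTV = 78,600/134,000 = 58.7% ≤ 85%
Score 646 is in the 626–666 band; LTV 58.7% is in the 48.01–60% band → 9.45%.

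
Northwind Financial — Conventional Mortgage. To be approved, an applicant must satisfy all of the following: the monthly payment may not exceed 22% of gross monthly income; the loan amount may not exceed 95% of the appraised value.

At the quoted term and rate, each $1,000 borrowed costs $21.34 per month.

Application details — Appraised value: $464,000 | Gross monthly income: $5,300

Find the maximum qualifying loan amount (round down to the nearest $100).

$54,600

Payment cap: 22% × $5,300 = $1,166/month.
At $21.34 per $1,000, that supports 1,166/21.34 × 1,000 ≈ $54,639 → $54,600.
LTV cap: 95% × $464,000 = $440,800 → $440,800.
Binding constraint: payment-to-income.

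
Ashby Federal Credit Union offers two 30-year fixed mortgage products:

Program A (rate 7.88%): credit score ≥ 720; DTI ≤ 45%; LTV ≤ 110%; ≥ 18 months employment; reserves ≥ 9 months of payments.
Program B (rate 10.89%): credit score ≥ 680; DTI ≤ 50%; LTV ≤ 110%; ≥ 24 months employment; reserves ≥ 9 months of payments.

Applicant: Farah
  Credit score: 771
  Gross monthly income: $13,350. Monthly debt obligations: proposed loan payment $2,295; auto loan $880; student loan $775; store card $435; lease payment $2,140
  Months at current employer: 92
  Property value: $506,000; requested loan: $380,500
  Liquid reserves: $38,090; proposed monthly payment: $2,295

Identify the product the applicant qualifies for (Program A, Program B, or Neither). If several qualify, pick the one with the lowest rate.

Total debts = (2,295 + 880 + 775 + 435 + 2,140) = 6,525; DTI = 6,525/13,350 = 48.9%.
LTV = 380,500/506,000 = 75.2%.
Reserves = 38,090/2,295 = 16.6 months.
Program A: score 771 ≥ 720; DTI 48.9% > 45%; LTV 75.2% ≤ 110%; employment 92 ≥ 18 mo; reserves 16.6 ≥ 9 mo → does not qualify.
Program B: score 771 ≥ 680; DTI 48.9% ≤ 50%; LTV 75.2% ≤ 110%; employment 92 ≥ 24 mo; reserves 16.6 ≥ 9 mo → qualifies.

Program B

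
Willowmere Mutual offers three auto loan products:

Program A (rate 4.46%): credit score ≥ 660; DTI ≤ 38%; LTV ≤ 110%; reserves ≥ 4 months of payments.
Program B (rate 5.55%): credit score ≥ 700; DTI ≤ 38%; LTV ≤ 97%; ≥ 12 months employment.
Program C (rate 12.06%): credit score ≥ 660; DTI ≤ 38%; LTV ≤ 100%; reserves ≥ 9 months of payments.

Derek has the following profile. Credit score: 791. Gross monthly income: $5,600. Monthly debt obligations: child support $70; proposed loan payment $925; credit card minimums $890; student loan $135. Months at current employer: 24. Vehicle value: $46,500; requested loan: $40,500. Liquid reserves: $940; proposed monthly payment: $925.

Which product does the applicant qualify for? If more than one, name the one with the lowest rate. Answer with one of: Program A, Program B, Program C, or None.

Total debts = (70 + 925 + 890 + 135) = 2,020; DTI = 2,020/5,600 = 36.1%.
LTV = 40,500/46,500 = 87.1%.
Reserves = 940/925 = 1.0 months.
Program A: score 791 ≥ 660; DTI 36.1% ≤ 38%; LTV 87.1% ≤ 110%; reserves 1.0 < 4 mo → does not qualify.
Program B: score 791 ≥ 700; DTI 36.1% ≤ 38%; LTV 87.1% ≤ 97%; employment 24 ≥ 12 mo → qualifies.
Program C: score 791 ≥ 660; DTI 36.1% ≤ 38%; LTV 87.1% ≤ 100%; reserves 1.0 < 9 mo → does not qualify.

Program B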